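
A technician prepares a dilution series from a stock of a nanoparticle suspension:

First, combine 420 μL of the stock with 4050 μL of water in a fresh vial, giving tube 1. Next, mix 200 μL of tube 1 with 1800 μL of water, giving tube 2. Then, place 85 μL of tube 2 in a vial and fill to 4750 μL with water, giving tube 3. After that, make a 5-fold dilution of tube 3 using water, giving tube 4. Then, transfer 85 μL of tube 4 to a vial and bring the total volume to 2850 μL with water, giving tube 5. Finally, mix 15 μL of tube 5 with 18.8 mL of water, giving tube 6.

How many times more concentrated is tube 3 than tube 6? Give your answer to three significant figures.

Step 1: 420 μL + 4050 μL = 4470 μL total → factor 4470/420 = 10.643
Step 2: 200 μL + 1800 μL = 2000 μL total → factor 2000/200 = 10
Step 3: 85 μL brought to 4750 μL → factor 4750/85 = 55.882
Step 4: 5-fold → factor 5
Step 5: 85 μL brought to 2850 μL → factor 2850/85 = 33.529
Step 6: 15 μL + 18.8 mL = 18815 μL total → factor 18815/15 = 1254.3
Dilution factor to tube 3 = 5947.5; to tube 6 = 1.2507 × 10^9
[tube 3]/[tube 6] = (factor to tube 6)/(factor to tube 3) = 1.2507 × 10^9/5947.5 = 2.10 × 10^5

2.10 × 10^5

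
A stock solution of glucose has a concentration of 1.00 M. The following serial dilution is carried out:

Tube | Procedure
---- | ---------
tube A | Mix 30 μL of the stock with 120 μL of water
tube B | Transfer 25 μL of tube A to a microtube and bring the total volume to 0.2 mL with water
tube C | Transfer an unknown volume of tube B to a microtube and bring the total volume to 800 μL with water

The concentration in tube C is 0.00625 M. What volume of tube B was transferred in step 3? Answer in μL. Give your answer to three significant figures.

Step 1: 30 μL + 120 μL = 150 μL total → factor 150/30 = 5
Step 2: 25 μL brought to 0.2 mL → factor 200/25 = 8
Step 3: v brought to 800 μL → factor = 800 μL/v
Product of known-step factors = 40
Overall factor = 1.00 M / (0.00625 M) = 160
Step-3 factor = 160 / 40 = 4
v = 800 μL / 4 = 200 μL

200 μL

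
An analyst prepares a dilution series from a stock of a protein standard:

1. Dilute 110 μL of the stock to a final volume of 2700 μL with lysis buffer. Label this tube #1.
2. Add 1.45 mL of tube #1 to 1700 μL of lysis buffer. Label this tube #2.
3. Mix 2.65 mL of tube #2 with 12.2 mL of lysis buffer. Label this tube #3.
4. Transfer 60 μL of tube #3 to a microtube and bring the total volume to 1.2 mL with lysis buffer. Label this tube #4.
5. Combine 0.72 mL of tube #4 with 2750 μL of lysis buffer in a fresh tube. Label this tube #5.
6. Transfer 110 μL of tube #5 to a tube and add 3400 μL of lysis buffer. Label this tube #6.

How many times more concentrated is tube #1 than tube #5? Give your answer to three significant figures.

1.17 × 10^3

Step 1: 110 μL brought to 2700 μL → factor 2700/110 = 24.545
Step 2: 1.45 mL + 1700 μL = 3.15 mL total → factor 3.15/1.45 = 2.1724
Step 3: 2.65 mL + 12.2 mL = 14.85 mL total → factor 14.85/2.65 = 5.6038
Step 4: 60 μL brought to 1.2 mL → factor 1200/60 = 20
Step 5: 0.72 mL + 2750 μL = 3.47 mL total → factor 3.47/0.72 = 4.8194
Dilution factor to tube #1 = 24.545; to tube #5 = 28802
[tube #1]/[tube #5] = (factor to tube #5)/(factor to tube #1) = 28802/24.545 = 1.17 × 10^3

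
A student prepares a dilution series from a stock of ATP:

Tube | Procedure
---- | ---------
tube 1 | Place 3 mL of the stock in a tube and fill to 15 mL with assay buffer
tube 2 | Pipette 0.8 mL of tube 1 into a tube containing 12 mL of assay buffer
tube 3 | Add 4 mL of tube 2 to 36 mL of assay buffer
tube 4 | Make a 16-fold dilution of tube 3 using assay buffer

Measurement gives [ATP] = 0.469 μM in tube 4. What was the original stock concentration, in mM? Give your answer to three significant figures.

Step 1: 3 mL brought to 15 mL → factor 15/3 = 5
Step 2: 0.8 mL + 12 mL = 12.8 mL total → factor 12.8/0.8 = 16
Step 3: 4 mL + 36 mL = 40 mL total → factor 40/4 = 10
Step 4: 16-fold → factor 16
Overall dilution factor = 5 × 16 × 10 × 16 = 12800
Stock = 0.469 μM × 12800 = 6003 μM = 6.00 mM

6.00 mM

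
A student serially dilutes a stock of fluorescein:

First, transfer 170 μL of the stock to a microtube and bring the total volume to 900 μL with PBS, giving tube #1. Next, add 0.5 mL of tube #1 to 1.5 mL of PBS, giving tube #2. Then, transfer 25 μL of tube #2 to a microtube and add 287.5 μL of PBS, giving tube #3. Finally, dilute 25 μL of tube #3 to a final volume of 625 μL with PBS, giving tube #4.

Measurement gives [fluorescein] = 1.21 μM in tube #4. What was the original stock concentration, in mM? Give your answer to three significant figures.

Step 1: 170 μL brought to 900 μL → factor 900/170 = 5.2941
Step 2: 0.5 mL + 1.5 mL = 2 mL total → factor 2/0.5 = 4
Step 3: 25 μL + 287.5 μL = 312.5 μL total → factor 312.5/25 = 12.5
Step 4: 25 μL brought to 625 μL → factor 625/25 = 25
Overall dilution factor = 5.2941 × 4 × 12.5 × 25 = 6617.6
Stock = 1.21 μM × 6617.6 = 8007 μM = 8.01 mM

8.01 mM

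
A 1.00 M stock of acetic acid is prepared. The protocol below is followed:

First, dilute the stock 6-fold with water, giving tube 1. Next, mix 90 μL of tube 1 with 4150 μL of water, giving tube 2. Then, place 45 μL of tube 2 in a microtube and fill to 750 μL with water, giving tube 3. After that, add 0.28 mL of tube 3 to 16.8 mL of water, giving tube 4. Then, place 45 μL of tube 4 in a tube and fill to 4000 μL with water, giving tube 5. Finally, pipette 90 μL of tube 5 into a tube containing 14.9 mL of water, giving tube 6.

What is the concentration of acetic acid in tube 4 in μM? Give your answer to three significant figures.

3.48 μM

Step 1: 6-fold → factor 6
Step 2: 90 μL + 4150 μL = 4240 μL total → factor 4240/90 = 47.111
Step 3: 45 μL brought to 750 μL → factor 750/45 = 16.667
Step 4: 0.28 mL + 16.8 mL = 17.08 mL total → factor 17.08/0.28 = 61
Dilution factor through tube 4 = 6 × 47.111 × 16.667 × 61 = 2.8738 × 10^5
[tube 4] = 1.00 M / 2.8738 × 10^5 = 3.480 × 10^-6 M = 3.48 μM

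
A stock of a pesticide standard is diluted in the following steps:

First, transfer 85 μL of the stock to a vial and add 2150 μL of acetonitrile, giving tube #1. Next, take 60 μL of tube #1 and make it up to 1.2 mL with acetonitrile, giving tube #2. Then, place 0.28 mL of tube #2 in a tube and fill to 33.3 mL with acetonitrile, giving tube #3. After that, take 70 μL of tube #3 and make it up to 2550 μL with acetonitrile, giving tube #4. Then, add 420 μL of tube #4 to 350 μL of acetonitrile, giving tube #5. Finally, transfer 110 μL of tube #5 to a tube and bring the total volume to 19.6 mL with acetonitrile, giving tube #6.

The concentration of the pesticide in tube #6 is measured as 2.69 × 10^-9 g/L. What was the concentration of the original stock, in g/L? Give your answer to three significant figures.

Step 1: 85 μL + 2150 μL = 2235 μL total → factor 2235/85 = 26.294
Step 2: 60 μL brought to 1.2 mL → factor 1200/60 = 20
Step 3: 0.28 mL brought to 33.3 mL → factor 33.3/0.28 = 118.93
Step 4: 70 μL brought to 2550 μL → factor 2550/70 = 36.429
Step 5: 420 μL + 350 μL = 770 μL total → factor 770/420 = 1.8333
Step 6: 110 μL brought to 19.6 mL → factor 19600/110 = 178.18
Overall dilution factor = 26.294 × 20 × 118.93 × 36.429 × 1.8333 × 178.18 = 7.4426 × 10^8
Stock = 2.69 × 10^-9 g/L × 7.4426 × 10^8 = 2.00 g/L

2.00 g/L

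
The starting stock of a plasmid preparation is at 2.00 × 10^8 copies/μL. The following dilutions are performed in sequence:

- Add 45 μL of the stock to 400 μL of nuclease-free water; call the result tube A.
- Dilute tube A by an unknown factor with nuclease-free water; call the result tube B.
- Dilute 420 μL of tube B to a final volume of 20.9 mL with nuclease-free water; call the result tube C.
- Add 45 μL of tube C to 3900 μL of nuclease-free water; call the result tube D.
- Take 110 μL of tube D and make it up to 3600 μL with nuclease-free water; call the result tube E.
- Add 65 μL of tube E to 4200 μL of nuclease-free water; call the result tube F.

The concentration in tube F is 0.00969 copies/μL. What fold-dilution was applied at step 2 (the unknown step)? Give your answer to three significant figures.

223-fold

Step 1: 45 μL + 400 μL = 445 μL total → factor 445/45 = 9.8889
Step 2: unknown factor x
Step 3: 420 μL brought to 20.9 mL → factor 20900/420 = 49.762
Step 4: 45 μL + 3900 μL = 3945 μL total → factor 3945/45 = 87.667
Step 5: 110 μL brought to 3600 μL → factor 3600/110 = 32.727
Step 6: 65 μL + 4200 μL = 4265 μL total → factor 4265/65 = 65.615
Product of known-step factors = 9.2639 × 10^7
Overall factor = 2.00 × 10^8 copies/μL / (0.00969 copies/μL) = 2.064 × 10^10
x = 2.064 × 10^10 / 9.2639 × 10^7 = 223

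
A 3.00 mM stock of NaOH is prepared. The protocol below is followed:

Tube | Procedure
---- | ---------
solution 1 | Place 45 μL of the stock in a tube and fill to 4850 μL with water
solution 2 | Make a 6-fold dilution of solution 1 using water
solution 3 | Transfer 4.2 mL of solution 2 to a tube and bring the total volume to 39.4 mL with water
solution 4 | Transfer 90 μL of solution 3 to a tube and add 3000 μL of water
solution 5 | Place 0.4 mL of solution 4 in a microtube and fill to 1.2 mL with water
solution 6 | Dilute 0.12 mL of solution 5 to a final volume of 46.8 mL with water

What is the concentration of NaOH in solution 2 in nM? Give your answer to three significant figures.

Step 1: 45 μL brought to 4850 μL → factor 4850/45 = 107.78
Step 2: 6-fold → factor 6
Dilution factor through solution 2 = 107.78 × 6 = 646.67
[solution 2] = 3.00 mM / 646.67 = 0.004639 mM = 4.64 × 10^3 nM

4.64 × 10^3 nM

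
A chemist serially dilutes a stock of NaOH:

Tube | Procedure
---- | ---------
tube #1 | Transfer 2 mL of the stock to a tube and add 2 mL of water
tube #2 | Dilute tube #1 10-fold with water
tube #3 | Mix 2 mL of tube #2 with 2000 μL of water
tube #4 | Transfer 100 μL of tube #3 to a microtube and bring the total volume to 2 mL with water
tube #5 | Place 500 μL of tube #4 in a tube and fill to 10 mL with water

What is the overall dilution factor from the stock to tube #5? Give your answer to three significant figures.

1.60 × 10^4

Step 1: 2 mL + 2 mL = 4 mL total → factor 4/2 = 2
Step 2: 10-fold → factor 10
Step 3: 2 mL + 2000 μL = 4 mL total → factor 4/2 = 2
Step 4: 100 μL brought to 2 mL → factor 2000/100 = 20
Step 5: 500 μL brought to 10 mL → factor 10000/500 = 20
Overall dilution factor = 2 × 10 × 2 × 20 × 20 = 16000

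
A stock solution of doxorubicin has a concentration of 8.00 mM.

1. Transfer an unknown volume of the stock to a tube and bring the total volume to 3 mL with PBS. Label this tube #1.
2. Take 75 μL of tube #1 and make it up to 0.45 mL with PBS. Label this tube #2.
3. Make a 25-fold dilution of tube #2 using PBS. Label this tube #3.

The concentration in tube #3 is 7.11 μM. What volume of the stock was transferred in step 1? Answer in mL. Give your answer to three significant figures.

0.400 mL

Step 1: v brought to 3 mL → factor = 3 mL/v
Step 2: 75 μL brought to 0.45 mL → factor 450/75 = 6
Step 3: 25-fold → factor 25
Product of known-step factors = 150
Overall factor = 8.00 mM / (7.11 μM) = 1125.2
Step-1 factor = 1125.2 / 150 = 7.5012
v = 3 mL / 7.5012 = 0.400 mL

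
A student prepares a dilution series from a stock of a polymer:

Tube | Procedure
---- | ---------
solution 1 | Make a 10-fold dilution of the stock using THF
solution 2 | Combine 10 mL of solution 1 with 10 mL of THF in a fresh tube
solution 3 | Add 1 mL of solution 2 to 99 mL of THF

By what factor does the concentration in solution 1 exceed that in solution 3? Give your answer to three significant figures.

Step 1: 10-fold → factor 10
Step 2: 10 mL + 10 mL = 20 mL total → factor 20/10 = 2
Step 3: 1 mL + 99 mL = 100 mL total → factor 100/1 = 100
Dilution factor to solution 1 = 10; to solution 3 = 2000
[solution 1]/[solution 3] = (factor to solution 3)/(factor to solution 1) = 2000/10 = 200

200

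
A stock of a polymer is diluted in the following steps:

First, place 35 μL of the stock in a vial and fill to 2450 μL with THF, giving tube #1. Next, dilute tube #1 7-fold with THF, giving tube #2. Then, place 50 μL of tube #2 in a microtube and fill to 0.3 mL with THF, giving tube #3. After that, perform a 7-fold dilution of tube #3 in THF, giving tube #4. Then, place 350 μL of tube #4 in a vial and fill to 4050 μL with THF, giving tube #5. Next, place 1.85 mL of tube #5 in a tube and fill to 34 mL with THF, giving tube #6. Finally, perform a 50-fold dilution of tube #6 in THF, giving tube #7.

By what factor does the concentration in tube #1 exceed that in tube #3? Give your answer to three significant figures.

Step 1: 35 μL brought to 2450 μL → factor 2450/35 = 70
Step 2: 7-fold → factor 7
Step 3: 50 μL brought to 0.3 mL → factor 300/50 = 6
Dilution factor to tube #1 = 70; to tube #3 = 2940
[tube #1]/[tube #3] = (factor to tube #3)/(factor to tube #1) = 2940/70 = 42.0

42.0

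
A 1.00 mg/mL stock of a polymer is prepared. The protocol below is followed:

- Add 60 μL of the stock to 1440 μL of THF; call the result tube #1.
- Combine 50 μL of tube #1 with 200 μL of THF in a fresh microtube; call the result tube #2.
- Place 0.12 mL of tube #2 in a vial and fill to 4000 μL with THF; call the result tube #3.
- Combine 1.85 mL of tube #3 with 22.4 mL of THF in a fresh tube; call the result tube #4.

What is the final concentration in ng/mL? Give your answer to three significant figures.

Step 1: 60 μL + 1440 μL = 1500 μL total → factor 1500/60 = 25
Step 2: 50 μL + 200 μL = 250 μL total → factor 250/50 = 5
Step 3: 0.12 mL brought to 4000 μL → factor 4/0.12 = 33.333
Step 4: 1.85 mL + 22.4 mL = 24.25 mL total → factor 24.25/1.85 = 13.108
Overall dilution factor = 25 × 5 × 33.333 × 13.108 = 54617
Final = 1.00 mg/mL / 54617 = 1.831 × 10^-5 mg/mL = 18.3 ng/mL

18.3 ng/mL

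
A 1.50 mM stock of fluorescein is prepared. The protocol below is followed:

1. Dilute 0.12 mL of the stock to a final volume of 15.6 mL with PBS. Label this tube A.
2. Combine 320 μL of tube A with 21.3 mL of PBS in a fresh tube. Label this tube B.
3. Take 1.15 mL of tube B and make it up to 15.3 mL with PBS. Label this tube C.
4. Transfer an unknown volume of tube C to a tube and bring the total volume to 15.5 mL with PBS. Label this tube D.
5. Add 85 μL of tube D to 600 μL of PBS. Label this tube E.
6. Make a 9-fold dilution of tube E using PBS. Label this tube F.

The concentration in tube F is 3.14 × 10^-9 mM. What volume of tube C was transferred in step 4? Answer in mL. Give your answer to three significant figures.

0.275 mL

Step 1: 0.12 mL brought to 15.6 mL → factor 15.6/0.12 = 130
Step 2: 320 μL + 21.3 mL = 21620 μL total → factor 21620/320 = 67.562
Step 3: 1.15 mL brought to 15.3 mL → factor 15.3/1.15 = 13.304
Step 4: v brought to 15.5 mL → factor = 15.5 mL/v
Step 5: 85 μL + 600 μL = 685 μL total → factor 685/85 = 8.0588
Step 6: 9-fold → factor 9
Product of known-step factors = 8.4753 × 10^6
Overall factor = 1.50 mM / (3.14 × 10^-9 mM) = 4.7771 × 10^8
Step-4 factor = 4.7771 × 10^8 / 8.4753 × 10^6 = 56.364
v = 15.5 mL / 56.364 = 0.275 mL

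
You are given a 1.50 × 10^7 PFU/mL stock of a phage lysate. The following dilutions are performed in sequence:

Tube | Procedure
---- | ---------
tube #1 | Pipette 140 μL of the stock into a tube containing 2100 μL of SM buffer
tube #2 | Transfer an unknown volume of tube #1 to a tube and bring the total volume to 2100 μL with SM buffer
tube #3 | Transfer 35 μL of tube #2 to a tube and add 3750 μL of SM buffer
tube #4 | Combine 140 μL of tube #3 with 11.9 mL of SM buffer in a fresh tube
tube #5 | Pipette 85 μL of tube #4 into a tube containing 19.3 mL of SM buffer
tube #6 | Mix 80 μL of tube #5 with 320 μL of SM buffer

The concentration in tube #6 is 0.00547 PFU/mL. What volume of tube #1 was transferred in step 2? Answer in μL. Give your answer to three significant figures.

Step 1: 140 μL + 2100 μL = 2240 μL total → factor 2240/140 = 16
Step 2: v brought to 2100 μL → factor = 2100 μL/v
Step 3: 35 μL + 3750 μL = 3785 μL total → factor 3785/35 = 108.14
Step 4: 140 μL + 11.9 mL = 12040 μL total → factor 12040/140 = 86
Step 5: 85 μL + 19.3 mL = 19385 μL total → factor 19385/85 = 228.06
Step 6: 80 μL + 320 μL = 400 μL total → factor 400/80 = 5
Product of known-step factors = 1.6968 × 10^8
Overall factor = 1.50 × 10^7 PFU/mL / (0.00547 PFU/mL) = 2.7422 × 10^9
Step-2 factor = 2.7422 × 10^9 / 1.6968 × 10^8 = 16.161
v = 2100 μL / 16.161 = 130 μL

130 μL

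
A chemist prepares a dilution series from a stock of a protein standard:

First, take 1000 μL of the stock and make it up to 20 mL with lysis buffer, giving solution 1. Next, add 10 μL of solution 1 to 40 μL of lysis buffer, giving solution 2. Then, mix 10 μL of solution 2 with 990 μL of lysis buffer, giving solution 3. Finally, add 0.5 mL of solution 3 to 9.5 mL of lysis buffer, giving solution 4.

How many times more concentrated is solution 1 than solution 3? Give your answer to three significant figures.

500

Step 1: 1000 μL brought to 20 mL → factor 20000/1000 = 20
Step 2: 10 μL + 40 μL = 50 μL total → factor 50/10 = 5
Step 3: 10 μL + 990 μL = 1000 μL total → factor 1000/10 = 100
Dilution factor to solution 1 = 20; to solution 3 = 10000
[solution 1]/[solution 3] = (factor to solution 3)/(factor to solution 1) = 10000/20 = 500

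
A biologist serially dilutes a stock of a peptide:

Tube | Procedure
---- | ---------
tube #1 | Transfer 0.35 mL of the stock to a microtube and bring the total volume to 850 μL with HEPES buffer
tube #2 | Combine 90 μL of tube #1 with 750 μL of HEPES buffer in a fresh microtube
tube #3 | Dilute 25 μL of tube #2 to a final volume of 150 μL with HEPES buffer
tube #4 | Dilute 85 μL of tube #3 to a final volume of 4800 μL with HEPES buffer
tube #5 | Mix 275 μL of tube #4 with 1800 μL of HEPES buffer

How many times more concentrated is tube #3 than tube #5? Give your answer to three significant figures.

Step 1: 0.35 mL brought to 850 μL → factor 0.85/0.35 = 2.4286
Step 2: 90 μL + 750 μL = 840 μL total → factor 840/90 = 9.3333
Step 3: 25 μL brought to 150 μL → factor 150/25 = 6
Step 4: 85 μL brought to 4800 μL → factor 4800/85 = 56.471
Step 5: 275 μL + 1800 μL = 2075 μL total → factor 2075/275 = 7.5455
Dilution factor to tube #3 = 136; to tube #5 = 57949
[tube #3]/[tube #5] = (factor to tube #5)/(factor to tube #3) = 57949/136 = 426

426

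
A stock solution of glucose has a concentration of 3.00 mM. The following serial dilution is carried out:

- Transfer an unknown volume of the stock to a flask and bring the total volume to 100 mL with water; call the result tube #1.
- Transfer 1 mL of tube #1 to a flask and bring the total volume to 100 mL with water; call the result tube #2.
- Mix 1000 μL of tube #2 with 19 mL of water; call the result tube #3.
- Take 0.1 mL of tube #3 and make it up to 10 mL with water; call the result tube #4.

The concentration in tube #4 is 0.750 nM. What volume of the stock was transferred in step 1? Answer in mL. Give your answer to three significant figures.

Step 1: v brought to 100 mL → factor = 100 mL/v
Step 2: 1 mL brought to 100 mL → factor 100/1 = 100
Step 3: 1000 μL + 19 mL = 20000 μL total → factor 20000/1000 = 20
Step 4: 0.1 mL brought to 10 mL → factor 10/0.1 = 100
Product of known-step factors = 2 × 10^5
Overall factor = 3.00 mM / (0.750 nM) = 4 × 10^6
Step-1 factor = 4 × 10^6 / 2 × 10^5 = 20
v = 100 mL / 20 = 5.00 mL

5.00 mL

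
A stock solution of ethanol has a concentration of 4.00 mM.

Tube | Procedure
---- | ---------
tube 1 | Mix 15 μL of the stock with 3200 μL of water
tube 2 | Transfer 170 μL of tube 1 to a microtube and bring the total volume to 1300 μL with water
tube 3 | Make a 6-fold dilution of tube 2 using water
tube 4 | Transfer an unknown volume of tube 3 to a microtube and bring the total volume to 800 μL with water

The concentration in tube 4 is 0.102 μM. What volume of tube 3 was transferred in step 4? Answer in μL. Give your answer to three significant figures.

201 μL

Step 1: 15 μL + 3200 μL = 3215 μL total → factor 3215/15 = 214.33
Step 2: 170 μL brought to 1300 μL → factor 1300/170 = 7.6471
Step 3: 6-fold → factor 6
Step 4: v brought to 800 μL → factor = 800 μL/v
Product of known-step factors = 9834.1
Overall factor = 4.00 mM / (0.102 μM) = 39216
Step-4 factor = 39216 / 9834.1 = 3.9877
v = 800 μL / 3.9877 = 201 μL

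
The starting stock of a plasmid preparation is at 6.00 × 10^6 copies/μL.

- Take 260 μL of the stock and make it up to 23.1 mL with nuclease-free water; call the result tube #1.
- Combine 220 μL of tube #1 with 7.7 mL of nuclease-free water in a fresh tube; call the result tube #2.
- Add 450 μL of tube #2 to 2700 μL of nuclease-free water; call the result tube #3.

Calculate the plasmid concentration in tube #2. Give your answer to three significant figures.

1.88 × 10^3 copies/μL

Step 1: 260 μL brought to 23.1 mL → factor 23100/260 = 88.846
Step 2: 220 μL + 7.7 mL = 7920 μL total → factor 7920/220 = 36
Dilution factor through tube #2 = 88.846 × 36 = 3198.5
[tube #2] = 6.00 × 10^6 copies/μL / 3198.5 = 1.88 × 10^3 copies/μL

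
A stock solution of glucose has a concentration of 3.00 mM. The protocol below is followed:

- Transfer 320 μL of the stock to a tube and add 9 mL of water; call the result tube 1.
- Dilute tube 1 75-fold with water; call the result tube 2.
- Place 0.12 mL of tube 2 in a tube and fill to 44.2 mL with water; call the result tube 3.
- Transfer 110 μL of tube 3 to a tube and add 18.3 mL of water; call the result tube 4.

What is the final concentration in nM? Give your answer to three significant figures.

Step 1: 320 μL + 9 mL = 9320 μL total → factor 9320/320 = 29.125
Step 2: 75-fold → factor 75
Step 3: 0.12 mL brought to 44.2 mL → factor 44.2/0.12 = 368.33
Step 4: 110 μL + 18.3 mL = 18410 μL total → factor 18410/110 = 167.36
Overall dilution factor = 29.125 × 75 × 368.33 × 167.36 = 1.3466 × 10^8
Final = 3.00 mM / 1.3466 × 10^8 = 2.228 × 10^-8 mM = 0.0223 nM

0.0223 nM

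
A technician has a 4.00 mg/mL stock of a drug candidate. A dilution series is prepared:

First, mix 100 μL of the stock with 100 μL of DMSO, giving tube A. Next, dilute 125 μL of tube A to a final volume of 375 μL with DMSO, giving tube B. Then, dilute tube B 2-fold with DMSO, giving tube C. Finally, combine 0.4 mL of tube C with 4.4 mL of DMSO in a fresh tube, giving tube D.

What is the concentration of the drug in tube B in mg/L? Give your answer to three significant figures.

Step 1: 100 μL + 100 μL = 200 μL total → factor 200/100 = 2
Step 2: 125 μL brought to 375 μL → factor 375/125 = 3
Dilution factor through tube B = 2 × 3 = 6
[tube B] = 4.00 mg/mL / 6 = 0.6667 mg/mL = 667 mg/L

667 mg/L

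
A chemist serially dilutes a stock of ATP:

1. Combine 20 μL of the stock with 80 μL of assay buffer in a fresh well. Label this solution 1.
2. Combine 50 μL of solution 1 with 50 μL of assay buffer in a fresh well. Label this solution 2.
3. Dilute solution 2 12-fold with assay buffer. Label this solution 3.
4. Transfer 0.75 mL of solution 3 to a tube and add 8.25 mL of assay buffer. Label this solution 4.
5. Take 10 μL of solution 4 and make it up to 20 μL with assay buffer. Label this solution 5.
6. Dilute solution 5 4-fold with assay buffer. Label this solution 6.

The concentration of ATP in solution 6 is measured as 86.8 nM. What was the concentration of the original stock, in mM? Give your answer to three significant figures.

1.00 mM

Step 1: 20 μL + 80 μL = 100 μL total → factor 100/20 = 5
Step 2: 50 μL + 50 μL = 100 μL total → factor 100/50 = 2
Step 3: 12-fold → factor 12
Step 4: 0.75 mL + 8.25 mL = 9 mL total → factor 9/0.75 = 12
Step 5: 10 μL brought to 20 μL → factor 20/10 = 2
Step 6: 4-fold → factor 4
Overall dilution factor = 5 × 2 × 12 × 12 × 2 × 4 = 11520
Stock = 86.8 nM × 11520 = 9.999 × 10^5 nM = 1.00 mM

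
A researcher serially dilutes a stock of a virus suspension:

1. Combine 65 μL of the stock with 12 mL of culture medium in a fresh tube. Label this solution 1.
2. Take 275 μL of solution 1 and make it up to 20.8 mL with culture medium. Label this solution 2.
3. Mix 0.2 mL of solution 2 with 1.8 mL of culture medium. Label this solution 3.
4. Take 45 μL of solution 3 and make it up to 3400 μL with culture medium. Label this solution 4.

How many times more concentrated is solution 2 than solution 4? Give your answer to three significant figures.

Step 1: 65 μL + 12 mL = 12065 μL total → factor 12065/65 = 185.62
Step 2: 275 μL brought to 20.8 mL → factor 20800/275 = 75.636
Step 3: 0.2 mL + 1.8 mL = 2 mL total → factor 2/0.2 = 10
Step 4: 45 μL brought to 3400 μL → factor 3400/45 = 75.556
Dilution factor to solution 2 = 14039; to solution 4 = 1.0607 × 10^7
[solution 2]/[solution 4] = (factor to solution 4)/(factor to solution 2) = 1.0607 × 10^7/14039 = 756

756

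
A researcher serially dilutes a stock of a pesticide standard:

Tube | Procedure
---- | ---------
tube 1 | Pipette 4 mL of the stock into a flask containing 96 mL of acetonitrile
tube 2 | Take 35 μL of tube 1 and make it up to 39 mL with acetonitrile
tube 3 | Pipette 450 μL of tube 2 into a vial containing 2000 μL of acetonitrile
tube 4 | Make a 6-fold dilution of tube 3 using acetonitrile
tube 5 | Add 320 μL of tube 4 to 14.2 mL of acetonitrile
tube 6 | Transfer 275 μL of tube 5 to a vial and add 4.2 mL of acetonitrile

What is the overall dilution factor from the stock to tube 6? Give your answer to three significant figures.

Step 1: 4 mL + 96 mL = 100 mL total → factor 100/4 = 25
Step 2: 35 μL brought to 39 mL → factor 39000/35 = 1114.3
Step 3: 450 μL + 2000 μL = 2450 μL total → factor 2450/450 = 5.4444
Step 4: 6-fold → factor 6
Step 5: 320 μL + 14.2 mL = 14520 μL total → factor 14520/320 = 45.375
Step 6: 275 μL + 4.2 mL = 4475 μL total → factor 4475/275 = 16.273
Overall dilution factor = 25 × 1114.3 × 5.4444 × 6 × 45.375 × 16.273 = 6.7192 × 10^8

6.72 × 10^8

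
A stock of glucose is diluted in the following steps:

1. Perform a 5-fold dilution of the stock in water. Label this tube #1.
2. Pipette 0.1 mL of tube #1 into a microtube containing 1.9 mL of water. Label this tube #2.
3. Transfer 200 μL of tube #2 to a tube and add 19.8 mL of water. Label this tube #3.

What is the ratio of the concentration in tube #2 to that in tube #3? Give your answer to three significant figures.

Step 1: 5-fold → factor 5
Step 2: 0.1 mL + 1.9 mL = 2 mL total → factor 2/0.1 = 20
Step 3: 200 μL + 19.8 mL = 20000 μL total → factor 20000/200 = 100
Dilution factor to tube #2 = 100; to tube #3 = 10000
[tube #2]/[tube #3] = (factor to tube #3)/(factor to tube #2) = 10000/100 = 100

100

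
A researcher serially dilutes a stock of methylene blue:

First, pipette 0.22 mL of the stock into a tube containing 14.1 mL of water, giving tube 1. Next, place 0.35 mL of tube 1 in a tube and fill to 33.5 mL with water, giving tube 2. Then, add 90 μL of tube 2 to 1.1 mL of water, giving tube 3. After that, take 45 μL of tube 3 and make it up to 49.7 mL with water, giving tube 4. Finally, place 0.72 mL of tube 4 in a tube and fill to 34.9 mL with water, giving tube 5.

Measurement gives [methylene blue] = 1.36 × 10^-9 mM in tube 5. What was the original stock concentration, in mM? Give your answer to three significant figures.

6.00 mM

Step 1: 0.22 mL + 14.1 mL = 14.32 mL total → factor 14.32/0.22 = 65.091
Step 2: 0.35 mL brought to 33.5 mL → factor 33.5/0.35 = 95.714
Step 3: 90 μL + 1.1 mL = 1190 μL total → factor 1190/90 = 13.222
Step 4: 45 μL brought to 49.7 mL → factor 49700/45 = 1104.4
Step 5: 0.72 mL brought to 34.9 mL → factor 34.9/0.72 = 48.472
Overall dilution factor = 65.091 × 95.714 × 13.222 × 1104.4 × 48.472 = 4.41 × 10^9
Stock = 1.36 × 10^-9 mM × 4.41 × 10^9 = 6.00 mM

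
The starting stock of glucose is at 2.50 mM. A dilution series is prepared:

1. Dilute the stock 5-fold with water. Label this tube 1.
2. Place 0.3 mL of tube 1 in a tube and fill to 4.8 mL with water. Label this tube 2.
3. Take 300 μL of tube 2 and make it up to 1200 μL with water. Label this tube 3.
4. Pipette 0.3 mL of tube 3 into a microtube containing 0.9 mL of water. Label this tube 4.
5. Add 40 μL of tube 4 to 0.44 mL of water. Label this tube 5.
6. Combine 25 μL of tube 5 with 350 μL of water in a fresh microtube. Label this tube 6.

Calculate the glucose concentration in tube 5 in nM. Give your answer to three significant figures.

163 nM

Step 1: 5-fold → factor 5
Step 2: 0.3 mL brought to 4.8 mL → factor 4.8/0.3 = 16
Step 3: 300 μL brought to 1200 μL → factor 1200/300 = 4
Step 4: 0.3 mL + 0.9 mL = 1.2 mL total → factor 1.2/0.3 = 4
Step 5: 40 μL + 0.44 mL = 480 μL total → factor 480/40 = 12
Dilution factor through tube 5 = 5 × 16 × 4 × 4 × 12 = 15360
[tube 5] = 2.50 mM / 15360 = 0.0001628 mM = 163 nM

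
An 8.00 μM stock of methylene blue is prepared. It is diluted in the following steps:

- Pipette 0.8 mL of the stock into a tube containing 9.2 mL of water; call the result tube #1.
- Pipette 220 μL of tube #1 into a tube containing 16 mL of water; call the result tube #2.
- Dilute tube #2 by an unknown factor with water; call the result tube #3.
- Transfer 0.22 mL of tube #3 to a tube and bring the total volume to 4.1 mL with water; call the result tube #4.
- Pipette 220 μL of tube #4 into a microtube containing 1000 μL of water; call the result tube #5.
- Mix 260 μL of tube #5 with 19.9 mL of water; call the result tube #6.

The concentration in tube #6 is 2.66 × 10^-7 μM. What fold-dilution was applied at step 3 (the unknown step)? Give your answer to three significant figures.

4.07-fold

Step 1: 0.8 mL + 9.2 mL = 10 mL total → factor 10/0.8 = 12.5
Step 2: 220 μL + 16 mL = 16220 μL total → factor 16220/220 = 73.727
Step 3: unknown factor x
Step 4: 0.22 mL brought to 4.1 mL → factor 4.1/0.22 = 18.636
Step 5: 220 μL + 1000 μL = 1220 μL total → factor 1220/220 = 5.5455
Step 6: 260 μL + 19.9 mL = 20160 μL total → factor 20160/260 = 77.538
Product of known-step factors = 7.3851 × 10^6
Overall factor = 8.00 μM / (2.66 × 10^-7 μM) = 3.0075 × 10^7
x = 3.0075 × 10^7 / 7.3851 × 10^6 = 4.07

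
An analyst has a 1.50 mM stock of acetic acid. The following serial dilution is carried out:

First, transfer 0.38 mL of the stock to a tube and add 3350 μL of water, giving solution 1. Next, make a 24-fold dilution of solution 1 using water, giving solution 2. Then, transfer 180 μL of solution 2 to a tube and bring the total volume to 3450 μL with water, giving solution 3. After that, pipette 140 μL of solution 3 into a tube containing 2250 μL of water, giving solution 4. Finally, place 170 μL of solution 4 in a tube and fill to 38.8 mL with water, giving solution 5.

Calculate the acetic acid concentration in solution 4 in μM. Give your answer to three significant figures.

0.0195 μM

Step 1: 0.38 mL + 3350 μL = 3.73 mL total → factor 3.73/0.38 = 9.8158
Step 2: 24-fold → factor 24
Step 3: 180 μL brought to 3450 μL → factor 3450/180 = 19.167
Step 4: 140 μL + 2250 μL = 2390 μL total → factor 2390/140 = 17.071
Dilution factor through solution 4 = 9.8158 × 24 × 19.167 × 17.071 = 77082
[solution 4] = 1.50 mM / 77082 = 1.946 × 10^-5 mM = 0.0195 μM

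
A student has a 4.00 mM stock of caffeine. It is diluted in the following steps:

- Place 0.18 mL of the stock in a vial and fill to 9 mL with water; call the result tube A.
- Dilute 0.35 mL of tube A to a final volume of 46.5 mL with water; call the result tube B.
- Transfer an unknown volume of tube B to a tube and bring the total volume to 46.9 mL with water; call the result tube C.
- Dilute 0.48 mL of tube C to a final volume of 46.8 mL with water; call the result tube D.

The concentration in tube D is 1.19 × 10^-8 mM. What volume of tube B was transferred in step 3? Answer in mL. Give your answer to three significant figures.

Step 1: 0.18 mL brought to 9 mL → factor 9/0.18 = 50
Step 2: 0.35 mL brought to 46.5 mL → factor 46.5/0.35 = 132.86
Step 3: v brought to 46.9 mL → factor = 46.9 mL/v
Step 4: 0.48 mL brought to 46.8 mL → factor 46.8/0.48 = 97.5
Product of known-step factors = 6.4768 × 10^5
Overall factor = 4.00 mM / (1.19 × 10^-8 mM) = 3.3613 × 10^8
Step-3 factor = 3.3613 × 10^8 / 6.4768 × 10^5 = 518.98
v = 46.9 mL / 518.98 = 0.0904 mL

0.0904 mL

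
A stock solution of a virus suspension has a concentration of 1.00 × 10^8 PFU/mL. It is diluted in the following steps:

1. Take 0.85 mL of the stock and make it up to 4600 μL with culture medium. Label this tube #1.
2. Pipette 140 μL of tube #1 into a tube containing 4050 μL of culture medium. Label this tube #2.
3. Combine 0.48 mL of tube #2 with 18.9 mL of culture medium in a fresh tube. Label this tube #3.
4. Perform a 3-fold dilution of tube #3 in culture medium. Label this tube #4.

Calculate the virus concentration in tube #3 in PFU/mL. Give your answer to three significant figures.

Step 1: 0.85 mL brought to 4600 μL → factor 4.6/0.85 = 5.4118
Step 2: 140 μL + 4050 μL = 4190 μL total → factor 4190/140 = 29.929
Step 3: 0.48 mL + 18.9 mL = 19.38 mL total → factor 19.38/0.48 = 40.375
Dilution factor through tube #3 = 5.4118 × 29.929 × 40.375 = 6539.4
[tube #3] = 1.00 × 10^8 PFU/mL / 6539.4 = 1.53 × 10^4 PFU/mL

1.53 × 10^4 PFU/mL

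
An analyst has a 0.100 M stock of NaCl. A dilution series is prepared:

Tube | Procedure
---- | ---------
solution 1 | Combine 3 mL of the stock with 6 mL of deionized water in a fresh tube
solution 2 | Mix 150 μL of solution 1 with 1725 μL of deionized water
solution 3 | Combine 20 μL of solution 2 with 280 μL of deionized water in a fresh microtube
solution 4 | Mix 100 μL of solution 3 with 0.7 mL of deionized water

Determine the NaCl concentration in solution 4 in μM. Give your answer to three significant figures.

Step 1: 3 mL + 6 mL = 9 mL total → factor 9/3 = 3
Step 2: 150 μL + 1725 μL = 1875 μL total → factor 1875/150 = 12.5
Step 3: 20 μL + 280 μL = 300 μL total → factor 300/20 = 15
Step 4: 100 μL + 0.7 mL = 800 μL total → factor 800/100 = 8
Overall dilution factor = 3 × 12.5 × 15 × 8 = 4500
Final = 0.100 M / 4500 = 2.222 × 10^-5 M = 22.2 μM

22.2 μM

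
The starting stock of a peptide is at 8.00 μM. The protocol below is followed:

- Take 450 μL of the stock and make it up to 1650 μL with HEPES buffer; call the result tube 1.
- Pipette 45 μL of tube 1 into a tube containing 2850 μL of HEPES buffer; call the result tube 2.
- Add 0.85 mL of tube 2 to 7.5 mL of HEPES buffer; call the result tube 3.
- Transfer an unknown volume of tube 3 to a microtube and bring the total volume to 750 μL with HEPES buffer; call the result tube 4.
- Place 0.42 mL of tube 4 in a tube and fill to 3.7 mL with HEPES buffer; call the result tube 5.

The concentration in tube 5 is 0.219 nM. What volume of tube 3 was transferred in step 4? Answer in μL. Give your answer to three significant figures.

Step 1: 450 μL brought to 1650 μL → factor 1650/450 = 3.6667
Step 2: 45 μL + 2850 μL = 2895 μL total → factor 2895/45 = 64.333
Step 3: 0.85 mL + 7.5 mL = 8.35 mL total → factor 8.35/0.85 = 9.8235
Step 4: v brought to 750 μL → factor = 750 μL/v
Step 5: 0.42 mL brought to 3.7 mL → factor 3.7/0.42 = 8.8095
Product of known-step factors = 20414
Overall factor = 8.00 μM / (0.219 nM) = 36530
Step-4 factor = 36530 / 20414 = 1.7894
v = 750 μL / 1.7894 = 419 μL

419 μL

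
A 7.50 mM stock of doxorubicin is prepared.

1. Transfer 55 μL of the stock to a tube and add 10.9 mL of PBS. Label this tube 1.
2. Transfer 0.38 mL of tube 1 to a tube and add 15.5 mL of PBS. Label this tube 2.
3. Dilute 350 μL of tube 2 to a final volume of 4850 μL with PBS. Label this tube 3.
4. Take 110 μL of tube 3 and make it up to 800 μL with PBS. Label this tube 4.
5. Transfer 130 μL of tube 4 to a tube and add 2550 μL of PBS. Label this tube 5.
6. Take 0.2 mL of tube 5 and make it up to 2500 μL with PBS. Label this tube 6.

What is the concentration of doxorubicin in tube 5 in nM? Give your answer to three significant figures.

Step 1: 55 μL + 10.9 mL = 10955 μL total → factor 10955/55 = 199.18
Step 2: 0.38 mL + 15.5 mL = 15.88 mL total → factor 15.88/0.38 = 41.789
Step 3: 350 μL brought to 4850 μL → factor 4850/350 = 13.857
Step 4: 110 μL brought to 800 μL → factor 800/110 = 7.2727
Step 5: 130 μL + 2550 μL = 2680 μL total → factor 2680/130 = 20.615
Dilution factor through tube 5 = 199.18 × 41.789 × 13.857 × 7.2727 × 20.615 = 1.7293 × 10^7
[tube 5] = 7.50 mM / 1.7293 × 10^7 = 4.337 × 10^-7 mM = 0.434 nM

0.434 nM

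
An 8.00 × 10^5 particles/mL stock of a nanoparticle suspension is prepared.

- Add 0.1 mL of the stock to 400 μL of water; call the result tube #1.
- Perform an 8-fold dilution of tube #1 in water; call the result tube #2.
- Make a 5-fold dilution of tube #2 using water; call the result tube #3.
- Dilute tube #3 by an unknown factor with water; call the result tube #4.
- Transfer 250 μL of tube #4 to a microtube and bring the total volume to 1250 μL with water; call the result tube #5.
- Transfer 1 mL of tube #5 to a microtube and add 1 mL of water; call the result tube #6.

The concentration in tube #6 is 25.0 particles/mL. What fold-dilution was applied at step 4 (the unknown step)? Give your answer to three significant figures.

16.0-fold

Step 1: 0.1 mL + 400 μL = 0.5 mL total → factor 0.5/0.1 = 5
Step 2: 8-fold → factor 8
Step 3: 5-fold → factor 5
Step 4: unknown factor x
Step 5: 250 μL brought to 1250 μL → factor 1250/250 = 5
Step 6: 1 mL + 1 mL = 2 mL total → factor 2/1 = 2
Product of known-step factors = 2000
Overall factor = 8.00 × 10^5 particles/mL / (25.0 particles/mL) = 32000
x = 32000 / 2000 = 16.0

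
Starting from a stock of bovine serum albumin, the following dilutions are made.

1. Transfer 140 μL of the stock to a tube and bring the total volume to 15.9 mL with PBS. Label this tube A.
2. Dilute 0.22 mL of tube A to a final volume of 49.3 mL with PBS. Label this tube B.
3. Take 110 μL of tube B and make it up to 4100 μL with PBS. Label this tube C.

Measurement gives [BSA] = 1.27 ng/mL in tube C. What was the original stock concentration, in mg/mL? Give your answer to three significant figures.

1.20 mg/mL

Step 1: 140 μL brought to 15.9 mL → factor 15900/140 = 113.57
Step 2: 0.22 mL brought to 49.3 mL → factor 49.3/0.22 = 224.09
Step 3: 110 μL brought to 4100 μL → factor 4100/110 = 37.273
Overall dilution factor = 113.57 × 224.09 × 37.273 = 9.486 × 10^5
Stock = 1.27 ng/mL × 9.486 × 10^5 = 1.205 × 10^6 ng/mL = 1.20 mg/mL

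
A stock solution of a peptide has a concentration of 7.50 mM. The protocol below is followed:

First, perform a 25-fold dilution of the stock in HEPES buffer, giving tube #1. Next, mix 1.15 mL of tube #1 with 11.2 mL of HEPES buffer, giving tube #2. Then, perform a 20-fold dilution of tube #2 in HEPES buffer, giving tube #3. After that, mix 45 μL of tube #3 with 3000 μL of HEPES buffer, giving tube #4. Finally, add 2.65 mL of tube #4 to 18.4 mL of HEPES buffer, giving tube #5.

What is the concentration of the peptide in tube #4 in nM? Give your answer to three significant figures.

Step 1: 25-fold → factor 25
Step 2: 1.15 mL + 11.2 mL = 12.35 mL total → factor 12.35/1.15 = 10.739
Step 3: 20-fold → factor 20
Step 4: 45 μL + 3000 μL = 3045 μL total → factor 3045/45 = 67.667
Dilution factor through tube #4 = 25 × 10.739 × 20 × 67.667 = 3.6334 × 10^5
[tube #4] = 7.50 mM / 3.6334 × 10^5 = 2.064 × 10^-5 mM = 20.6 nM

20.6 nM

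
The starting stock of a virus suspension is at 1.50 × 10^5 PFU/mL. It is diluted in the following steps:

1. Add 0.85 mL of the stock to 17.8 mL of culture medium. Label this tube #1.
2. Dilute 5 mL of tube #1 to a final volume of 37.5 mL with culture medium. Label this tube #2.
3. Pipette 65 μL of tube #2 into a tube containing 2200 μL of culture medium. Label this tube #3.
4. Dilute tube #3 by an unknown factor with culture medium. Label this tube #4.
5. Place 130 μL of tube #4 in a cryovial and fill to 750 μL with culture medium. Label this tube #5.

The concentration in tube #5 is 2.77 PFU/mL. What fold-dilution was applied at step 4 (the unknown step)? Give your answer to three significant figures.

1.64-fold

Step 1: 0.85 mL + 17.8 mL = 18.65 mL total → factor 18.65/0.85 = 21.941
Step 2: 5 mL brought to 37.5 mL → factor 37.5/5 = 7.5
Step 3: 65 μL + 2200 μL = 2265 μL total → factor 2265/65 = 34.846
Step 4: unknown factor x
Step 5: 130 μL brought to 750 μL → factor 750/130 = 5.7692
Product of known-step factors = 33082
Overall factor = 1.50 × 10^5 PFU/mL / (2.77 PFU/mL) = 54152
x = 54152 / 33082 = 1.64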